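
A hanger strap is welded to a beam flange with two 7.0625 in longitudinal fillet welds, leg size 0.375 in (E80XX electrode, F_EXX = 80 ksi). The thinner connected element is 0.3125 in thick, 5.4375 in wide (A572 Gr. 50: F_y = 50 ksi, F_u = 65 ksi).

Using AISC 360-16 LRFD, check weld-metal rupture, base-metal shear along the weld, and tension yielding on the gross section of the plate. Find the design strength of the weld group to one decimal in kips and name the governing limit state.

76.5 kips (gross-section yield governs)

Weld metal: throat = 0.707×0.375 = 0.26513 in, L = 2×7.0625 = 14.125 in. φR_n = 0.75 × 0.6 × 80 × 0.26513 × 14.125 = 134.8 kips.
Base metal shear (0.3125 in plate): yield φR_n = 1.0×0.6×50×0.3125×14.125 = 132.4 kips; rupture φR_n = 0.75×0.6×65×0.3125×14.125 = 129.1 kips; take 129.1 kips (rupture).
Tension yield (gross): A_g = 5.4375×0.3125 = 1.6992 in². φR_n = 0.90 × 50 × 1.6992 = 76.5 kips.
Governing: min(134.8, 129.1, 76.5) = 76.5 kips → gross-section yield.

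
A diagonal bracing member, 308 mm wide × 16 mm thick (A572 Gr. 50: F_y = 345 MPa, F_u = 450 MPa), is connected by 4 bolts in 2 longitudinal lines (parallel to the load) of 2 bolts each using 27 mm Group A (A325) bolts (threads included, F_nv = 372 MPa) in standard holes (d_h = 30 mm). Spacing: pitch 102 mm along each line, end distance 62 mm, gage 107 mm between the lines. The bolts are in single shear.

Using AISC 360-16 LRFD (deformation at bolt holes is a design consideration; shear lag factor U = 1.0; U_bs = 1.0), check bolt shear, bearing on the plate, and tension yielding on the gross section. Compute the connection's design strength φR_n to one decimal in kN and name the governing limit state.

Bolt shear: A_b = π(27)²/4 = 572.56 mm². φR_n = 0.75 × 372 × 572.56 × 4 × 1 = 639.0 kN.
Bearing (16 mm plate, F_u = 450 MPa): end bolts L_c = 62 − 30/2 = 47, R_n = min(1.2×47×16×450, 2.4×27×16×450) = 406.08 kN/bolt; interior L_c = 102 − 30 = 72, R_n = 466.56 kN/bolt. φR_n = 0.75 × (2×406.08 + 2×466.56) = 1309.0 kN.
Tension yield (gross): A_g = 308×16 = 4928 mm². φR_n = 0.90 × 345 × 4928 = 1530.1 kN.
Governing: min(639.0, 1309.0, 1530.1) = 639.0 kN → bolt shear.

639.0 kN (bolt shear governs)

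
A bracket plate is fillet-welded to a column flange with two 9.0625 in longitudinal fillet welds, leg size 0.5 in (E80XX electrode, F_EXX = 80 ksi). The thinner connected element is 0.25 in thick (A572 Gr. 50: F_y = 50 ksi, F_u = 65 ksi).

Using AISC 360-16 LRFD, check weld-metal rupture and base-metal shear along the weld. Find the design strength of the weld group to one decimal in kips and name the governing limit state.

Weld metal: throat = 0.707×0.5 = 0.3535 in, L = 2×9.0625 = 18.125 in. φR_n = 0.75 × 0.6 × 80 × 0.3535 × 18.125 = 230.7 kips.
Base metal shear (0.25 in plate): yield φR_n = 1.0×0.6×50×0.25×18.125 = 135.9 kips; rupture φR_n = 0.75×0.6×65×0.25×18.125 = 132.5 kips; take 132.5 kips (rupture).
Governing: min(230.7, 132.5) = 132.5 kips → base-metal shear.

132.5 kips (base-metal shear governs)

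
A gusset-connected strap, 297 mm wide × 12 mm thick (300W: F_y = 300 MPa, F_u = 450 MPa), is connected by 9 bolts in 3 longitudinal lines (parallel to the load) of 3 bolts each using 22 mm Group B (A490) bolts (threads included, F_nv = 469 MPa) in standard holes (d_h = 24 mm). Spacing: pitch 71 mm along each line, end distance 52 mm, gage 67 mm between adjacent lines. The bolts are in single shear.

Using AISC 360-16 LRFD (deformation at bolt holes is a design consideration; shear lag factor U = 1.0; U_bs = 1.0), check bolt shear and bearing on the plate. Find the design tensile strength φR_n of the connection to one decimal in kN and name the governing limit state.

1203.4 kN (bolt shear governs)

Bolt shear: A_b = π(22)²/4 = 380.13 mm². φR_n = 0.75 × 469 × 380.13 × 9 × 1 = 1203.4 kN.
Bearing (12 mm plate, F_u = 450 MPa): end bolts L_c = 52 − 24/2 = 40, R_n = min(1.2×40×12×450, 2.4×22×12×450) = 259.2 kN/bolt; interior L_c = 71 − 24 = 47, R_n = 285.12 kN/bolt. φR_n = 0.75 × (3×259.2 + 6×285.12) = 1866.2 kN.
Governing: min(1203.4, 1866.2) = 1203.4 kN → bolt shear.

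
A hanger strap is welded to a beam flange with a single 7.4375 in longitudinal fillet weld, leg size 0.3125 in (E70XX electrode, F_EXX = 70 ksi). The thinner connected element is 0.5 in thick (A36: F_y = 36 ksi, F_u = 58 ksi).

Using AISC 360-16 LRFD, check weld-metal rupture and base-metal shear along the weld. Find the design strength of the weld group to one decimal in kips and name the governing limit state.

51.8 kips (weld metal governs)

Weld metal: throat = 0.707×0.3125 = 0.22094 in, L = 7.4375 in. φR_n = 0.75 × 0.6 × 70 × 0.22094 × 7.4375 = 51.8 kips.
Base metal shear (0.5 in plate): yield φR_n = 1.0×0.6×36×0.5×7.4375 = 80.3 kips; rupture φR_n = 0.75×0.6×58×0.5×7.4375 = 97.1 kips; take 80.3 kips (yield).
Governing: min(51.8, 80.3) = 51.8 kips → weld metal.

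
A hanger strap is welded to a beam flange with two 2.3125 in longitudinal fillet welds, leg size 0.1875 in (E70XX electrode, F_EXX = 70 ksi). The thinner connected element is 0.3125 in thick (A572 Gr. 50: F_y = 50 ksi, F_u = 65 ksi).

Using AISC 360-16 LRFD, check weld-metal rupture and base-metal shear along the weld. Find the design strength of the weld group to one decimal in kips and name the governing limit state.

19.3 kips (weld metal governs)

Weld metal: throat = 0.707×0.1875 = 0.13256 in, L = 2×2.3125 = 4.625 in. φR_n = 0.75 × 0.6 × 70 × 0.13256 × 4.625 = 19.3 kips.
Base metal shear (0.3125 in plate): yield φR_n = 1.0×0.6×50×0.3125×4.625 = 43.4 kips; rupture φR_n = 0.75×0.6×65×0.3125×4.625 = 42.3 kips; take 42.3 kips (rupture).
Governing: min(19.3, 42.3) = 19.3 kips → weld metal.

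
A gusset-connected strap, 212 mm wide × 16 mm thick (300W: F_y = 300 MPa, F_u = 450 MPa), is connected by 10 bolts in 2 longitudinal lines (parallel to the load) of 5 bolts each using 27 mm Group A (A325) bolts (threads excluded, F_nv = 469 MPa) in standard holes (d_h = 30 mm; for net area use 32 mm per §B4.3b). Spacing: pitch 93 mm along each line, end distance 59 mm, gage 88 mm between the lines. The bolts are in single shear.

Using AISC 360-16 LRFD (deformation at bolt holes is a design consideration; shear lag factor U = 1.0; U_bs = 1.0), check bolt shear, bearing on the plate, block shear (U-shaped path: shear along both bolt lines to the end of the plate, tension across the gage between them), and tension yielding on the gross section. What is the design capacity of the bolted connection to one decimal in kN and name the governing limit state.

915.8 kN (gross-section yield governs)

Bolt shear: A_b = π(27)²/4 = 572.56 mm². φR_n = 0.75 × 469 × 572.56 × 10 × 1 = 2014.0 kN.
Bearing (16 mm plate, F_u = 450 MPa): end bolts L_c = 59 − 30/2 = 44, R_n = min(1.2×44×16×450, 2.4×27×16×450) = 380.16 kN/bolt; interior L_c = 93 − 30 = 63, R_n = 466.56 kN/bolt. φR_n = 0.75 × (2×380.16 + 8×466.56) = 3369.6 kN.
Block shear: shear path 2×[59+4×93] = 2×431 mm, A_gv = 13792, A_nv = 2×(431 − 4.5×32)×16 = 9184 mm²; tension across gage: (88 − 1×32)×16 = 896 mm². R_n = min(0.6×450×9184, 0.6×300×13792) + 1.0×450×896 = min(2479.7, 2482.6) + 403.2 = 2882.9 kN. φR_n = 0.75 × 2882.9 = 2162.2 kN.
Tension yield (gross): A_g = 212×16 = 3392 mm². φR_n = 0.90 × 300 × 3392 = 915.8 kN.
Governing: min(2014.0, 3369.6, 2162.2, 915.8) = 915.8 kN → gross-section yield.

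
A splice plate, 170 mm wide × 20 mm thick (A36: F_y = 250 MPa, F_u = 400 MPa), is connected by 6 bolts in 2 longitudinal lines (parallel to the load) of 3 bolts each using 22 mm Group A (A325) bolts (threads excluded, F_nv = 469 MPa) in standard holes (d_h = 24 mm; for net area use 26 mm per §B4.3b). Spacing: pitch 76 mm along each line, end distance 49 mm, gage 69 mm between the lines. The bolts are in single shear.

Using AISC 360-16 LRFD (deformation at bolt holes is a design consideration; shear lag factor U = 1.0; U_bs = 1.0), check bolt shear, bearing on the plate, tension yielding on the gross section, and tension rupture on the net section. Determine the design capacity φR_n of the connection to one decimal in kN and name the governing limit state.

708.0 kN (net-section rupture governs)

Bolt shear: A_b = π(22)²/4 = 380.13 mm². φR_n = 0.75 × 469 × 380.13 × 6 × 1 = 802.3 kN.
Bearing (20 mm plate, F_u = 400 MPa): end bolts L_c = 49 − 24/2 = 37, R_n = min(1.2×37×20×400, 2.4×22×20×400) = 355.2 kN/bolt; interior L_c = 76 − 24 = 52, R_n = 422.4 kN/bolt. φR_n = 0.75 × (2×355.2 + 4×422.4) = 1800.0 kN.
Tension yield (gross): A_g = 170×20 = 3400 mm². φR_n = 0.90 × 250 × 3400 = 765.0 kN.
Tension rupture (net): A_n = (170 − 2×26)×20 = 2360 mm² (U = 1.0, A_e = A_n). φR_n = 0.75 × 400 × 2360 = 708.0 kN.
Governing: min(802.3, 1800.0, 765.0, 708.0) = 708.0 kN → net-section rupture.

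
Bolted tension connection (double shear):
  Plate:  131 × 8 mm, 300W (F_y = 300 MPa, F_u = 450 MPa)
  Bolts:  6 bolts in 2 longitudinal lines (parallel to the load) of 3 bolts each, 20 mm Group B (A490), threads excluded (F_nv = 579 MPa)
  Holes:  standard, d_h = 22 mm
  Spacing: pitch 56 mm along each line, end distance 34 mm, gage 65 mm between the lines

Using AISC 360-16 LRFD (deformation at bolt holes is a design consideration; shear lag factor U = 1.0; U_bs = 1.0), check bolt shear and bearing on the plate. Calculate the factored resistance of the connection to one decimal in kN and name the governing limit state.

589.7 kN (bearing governs)

Bolt shear: A_b = π(20)²/4 = 314.16 mm². φR_n = 0.75 × 579 × 314.16 × 6 × 2 = 1637.1 kN.
Bearing (8 mm plate, F_u = 450 MPa): end bolts L_c = 34 − 22/2 = 23, R_n = min(1.2×23×8×450, 2.4×20×8×450) = 99.36 kN/bolt; interior L_c = 56 − 22 = 34, R_n = 146.88 kN/bolt. φR_n = 0.75 × (2×99.36 + 4×146.88) = 589.7 kN.
Governing: min(1637.1, 589.7) = 589.7 kN → bearing.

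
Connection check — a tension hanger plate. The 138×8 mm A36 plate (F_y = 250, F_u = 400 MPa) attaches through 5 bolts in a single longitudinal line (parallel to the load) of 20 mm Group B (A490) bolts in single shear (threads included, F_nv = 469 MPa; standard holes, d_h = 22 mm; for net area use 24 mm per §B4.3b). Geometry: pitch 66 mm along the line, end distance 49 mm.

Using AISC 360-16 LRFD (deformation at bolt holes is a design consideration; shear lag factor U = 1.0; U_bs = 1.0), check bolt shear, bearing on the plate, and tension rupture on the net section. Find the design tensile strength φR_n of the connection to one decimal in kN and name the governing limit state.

Bolt shear: A_b = π(20)²/4 = 314.16 mm². φR_n = 0.75 × 469 × 314.16 × 5 × 1 = 552.5 kN.
Bearing (8 mm plate, F_u = 400 MPa): end bolts L_c = 49 − 22/2 = 38, R_n = min(1.2×38×8×400, 2.4×20×8×400) = 145.92 kN/bolt; interior L_c = 66 − 22 = 44, R_n = 153.6 kN/bolt. φR_n = 0.75 × (1×145.92 + 4×153.6) = 570.2 kN.
Tension rupture (net): A_n = (138 − 1×24)×8 = 912 mm² (U = 1.0, A_e = A_n). φR_n = 0.75 × 400 × 912 = 273.6 kN.
Governing: min(552.5, 570.2, 273.6) = 273.6 kN → net-section rupture.

273.6 kN (net-section rupture governs)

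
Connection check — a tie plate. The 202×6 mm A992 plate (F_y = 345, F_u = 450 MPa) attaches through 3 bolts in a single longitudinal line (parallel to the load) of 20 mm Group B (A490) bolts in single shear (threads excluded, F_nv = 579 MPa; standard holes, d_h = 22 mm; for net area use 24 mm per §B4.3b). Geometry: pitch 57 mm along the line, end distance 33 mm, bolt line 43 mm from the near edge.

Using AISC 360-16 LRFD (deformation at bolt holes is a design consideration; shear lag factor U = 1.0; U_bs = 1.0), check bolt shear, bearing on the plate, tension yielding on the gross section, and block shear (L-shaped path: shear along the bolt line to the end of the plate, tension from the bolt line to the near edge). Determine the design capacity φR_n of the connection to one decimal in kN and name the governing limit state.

168.5 kN (block shear governs)

Bolt shear: A_b = π(20)²/4 = 314.16 mm². φR_n = 0.75 × 579 × 314.16 × 3 × 1 = 409.3 kN.
Bearing (6 mm plate, F_u = 450 MPa): end bolts L_c = 33 − 22/2 = 22, R_n = min(1.2×22×6×450, 2.4×20×6×450) = 71.28 kN/bolt; interior L_c = 57 − 22 = 35, R_n = 113.4 kN/bolt. φR_n = 0.75 × (1×71.28 + 2×113.4) = 223.6 kN.
Tension yield (gross): A_g = 202×6 = 1212 mm². φR_n = 0.90 × 345 × 1212 = 376.3 kN.
Block shear: shear path 1×[33+2×57] = 1×147 mm, A_gv = 882, A_nv = 1×(147 − 2.5×24)×6 = 522 mm²; tension to near edge: (43 − 0.5×24)×6 = 186 mm². R_n = min(0.6×450×522, 0.6×345×882) + 1.0×450×186 = min(140.94, 182.57) + 83.7 = 224.64 kN. φR_n = 0.75 × 224.64 = 168.5 kN.
Governing: min(409.3, 223.6, 376.3, 168.5) = 168.5 kN → block shear.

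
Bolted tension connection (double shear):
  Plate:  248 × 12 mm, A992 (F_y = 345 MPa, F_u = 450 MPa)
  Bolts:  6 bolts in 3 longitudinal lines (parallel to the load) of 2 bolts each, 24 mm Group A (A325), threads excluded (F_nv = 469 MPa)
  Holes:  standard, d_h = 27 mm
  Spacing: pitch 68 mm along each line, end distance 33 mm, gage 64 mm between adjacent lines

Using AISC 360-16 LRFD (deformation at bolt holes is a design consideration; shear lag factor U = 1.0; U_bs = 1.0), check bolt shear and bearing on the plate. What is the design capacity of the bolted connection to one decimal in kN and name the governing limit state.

Bolt shear: A_b = π(24)²/4 = 452.39 mm². φR_n = 0.75 × 469 × 452.39 × 6 × 2 = 1909.5 kN.
Bearing (12 mm plate, F_u = 450 MPa): end bolts L_c = 33 − 27/2 = 19.5, R_n = min(1.2×19.5×12×450, 2.4×24×12×450) = 126.36 kN/bolt; interior L_c = 68 − 27 = 41, R_n = 265.68 kN/bolt. φR_n = 0.75 × (3×126.36 + 3×265.68) = 882.1 kN.
Governing: min(1909.5, 882.1) = 882.1 kN → bearing.

882.1 kN (bearing governs)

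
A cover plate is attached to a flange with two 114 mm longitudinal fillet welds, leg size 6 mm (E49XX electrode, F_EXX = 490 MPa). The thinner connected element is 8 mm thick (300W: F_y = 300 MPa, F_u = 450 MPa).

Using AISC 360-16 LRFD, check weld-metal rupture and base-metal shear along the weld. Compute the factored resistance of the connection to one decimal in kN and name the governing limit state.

213.3 kN (weld metal governs)

Weld metal: throat = 0.707×6 = 4.242 mm, L = 2×114 = 228 mm. φR_n = 0.75 × 0.6 × 490 × 4.242 × 228 = 213.3 kN.
Base metal shear (8 mm plate): yield φR_n = 1.0×0.6×300×8×228 = 328.3 kN; rupture φR_n = 0.75×0.6×450×8×228 = 369.4 kN; take 328.3 kN (yield).
Governing: min(213.3, 328.3) = 213.3 kN → weld metal.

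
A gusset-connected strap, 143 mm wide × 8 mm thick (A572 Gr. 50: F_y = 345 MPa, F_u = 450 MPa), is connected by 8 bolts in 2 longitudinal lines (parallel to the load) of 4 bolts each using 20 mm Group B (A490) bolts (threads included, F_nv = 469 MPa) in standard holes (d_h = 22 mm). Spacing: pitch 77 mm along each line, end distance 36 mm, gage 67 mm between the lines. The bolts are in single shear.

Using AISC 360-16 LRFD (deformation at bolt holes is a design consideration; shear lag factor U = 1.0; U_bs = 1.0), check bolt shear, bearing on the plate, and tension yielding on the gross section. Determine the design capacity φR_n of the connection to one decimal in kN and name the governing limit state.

355.2 kN (gross-section yield governs)

Bolt shear: A_b = π(20)²/4 = 314.16 mm². φR_n = 0.75 × 469 × 314.16 × 8 × 1 = 884.0 kN.
Bearing (8 mm plate, F_u = 450 MPa): end bolts L_c = 36 − 22/2 = 25, R_n = min(1.2×25×8×450, 2.4×20×8×450) = 108 kN/bolt; interior L_c = 77 − 22 = 55, R_n = 172.8 kN/bolt. φR_n = 0.75 × (2×108 + 6×172.8) = 939.6 kN.
Tension yield (gross): A_g = 143×8 = 1144 mm². φR_n = 0.90 × 345 × 1144 = 355.2 kN.
Governing: min(884.0, 939.6, 355.2) = 355.2 kN → gross-section yield.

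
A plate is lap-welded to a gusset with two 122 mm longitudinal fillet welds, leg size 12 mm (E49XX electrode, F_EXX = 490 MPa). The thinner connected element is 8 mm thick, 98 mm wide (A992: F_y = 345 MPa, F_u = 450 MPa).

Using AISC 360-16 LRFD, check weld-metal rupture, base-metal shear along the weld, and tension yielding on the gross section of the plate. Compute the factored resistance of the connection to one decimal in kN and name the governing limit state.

243.4 kN (gross-section yield governs)

Weld metal: throat = 0.707×12 = 8.484 mm, L = 2×122 = 244 mm. φR_n = 0.75 × 0.6 × 490 × 8.484 × 244 = 456.5 kN.
Base metal shear (8 mm plate): yield φR_n = 1.0×0.6×345×8×244 = 404.1 kN; rupture φR_n = 0.75×0.6×450×8×244 = 395.3 kN; take 395.3 kN (rupture).
Tension yield (gross): A_g = 98×8 = 784 mm². φR_n = 0.90 × 345 × 784 = 243.4 kN.
Governing: min(456.5, 395.3, 243.4) = 243.4 kN → gross-section yield.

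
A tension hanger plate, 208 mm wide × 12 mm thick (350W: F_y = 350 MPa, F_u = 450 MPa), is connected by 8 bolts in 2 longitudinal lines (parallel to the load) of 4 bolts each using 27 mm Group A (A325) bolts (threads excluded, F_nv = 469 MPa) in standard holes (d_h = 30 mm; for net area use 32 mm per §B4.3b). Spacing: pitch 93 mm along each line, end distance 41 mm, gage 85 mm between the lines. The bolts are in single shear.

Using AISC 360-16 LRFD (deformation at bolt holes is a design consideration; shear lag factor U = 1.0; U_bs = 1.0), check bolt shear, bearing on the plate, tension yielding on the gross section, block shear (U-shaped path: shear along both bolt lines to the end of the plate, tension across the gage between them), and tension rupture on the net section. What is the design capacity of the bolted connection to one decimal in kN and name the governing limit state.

Bolt shear: A_b = π(27)²/4 = 572.56 mm². φR_n = 0.75 × 469 × 572.56 × 8 × 1 = 1611.2 kN.
Bearing (12 mm plate, F_u = 450 MPa): end bolts L_c = 41 − 30/2 = 26, R_n = min(1.2×26×12×450, 2.4×27×12×450) = 168.48 kN/bolt; interior L_c = 93 − 30 = 63, R_n = 349.92 kN/bolt. φR_n = 0.75 × (2×168.48 + 6×349.92) = 1827.4 kN.
Tension yield (gross): A_g = 208×12 = 2496 mm². φR_n = 0.90 × 350 × 2496 = 786.2 kN.
Block shear: shear path 2×[41+3×93] = 2×320 mm, A_gv = 7680, A_nv = 2×(320 − 3.5×32)×12 = 4992 mm²; tension across gage: (85 − 1×32)×12 = 636 mm². R_n = min(0.6×450×4992, 0.6×350×7680) + 1.0×450×636 = min(1347.8, 1612.8) + 286.2 = 1634 kN. φR_n = 0.75 × 1634 = 1225.5 kN.
Tension rupture (net): A_n = (208 − 2×32)×12 = 1728 mm² (U = 1.0, A_e = A_n). φR_n = 0.75 × 450 × 1728 = 583.2 kN.
Governing: min(1611.2, 1827.4, 786.2, 1225.5, 583.2) = 583.2 kN → net-section rupture.

583.2 kN (net-section rupture governs)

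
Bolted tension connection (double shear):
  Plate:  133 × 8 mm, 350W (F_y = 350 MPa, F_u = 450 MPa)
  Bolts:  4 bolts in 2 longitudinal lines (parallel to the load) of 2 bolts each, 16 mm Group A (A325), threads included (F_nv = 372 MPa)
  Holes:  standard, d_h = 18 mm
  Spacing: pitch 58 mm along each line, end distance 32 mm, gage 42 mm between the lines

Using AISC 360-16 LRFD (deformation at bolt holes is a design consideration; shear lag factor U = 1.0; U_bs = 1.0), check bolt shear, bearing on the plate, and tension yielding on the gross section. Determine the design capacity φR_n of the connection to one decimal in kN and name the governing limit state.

Bolt shear: A_b = π(16)²/4 = 201.06 mm². φR_n = 0.75 × 372 × 201.06 × 4 × 2 = 448.8 kN.
Bearing (8 mm plate, F_u = 450 MPa): end bolts L_c = 32 − 18/2 = 23, R_n = min(1.2×23×8×450, 2.4×16×8×450) = 99.36 kN/bolt; interior L_c = 58 − 18 = 40, R_n = 138.24 kN/bolt. φR_n = 0.75 × (2×99.36 + 2×138.24) = 356.4 kN.
Tension yield (gross): A_g = 133×8 = 1064 mm². φR_n = 0.90 × 350 × 1064 = 335.2 kN.
Governing: min(448.8, 356.4, 335.2) = 335.2 kN → gross-section yield.

335.2 kN (gross-section yield governs)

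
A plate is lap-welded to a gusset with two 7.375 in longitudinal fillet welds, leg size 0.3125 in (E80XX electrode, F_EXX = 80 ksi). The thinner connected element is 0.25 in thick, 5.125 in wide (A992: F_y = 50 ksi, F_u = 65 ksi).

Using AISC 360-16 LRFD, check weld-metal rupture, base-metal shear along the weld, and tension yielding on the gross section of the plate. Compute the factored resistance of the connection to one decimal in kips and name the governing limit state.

57.7 kips (gross-section yield governs)

Weld metal: throat = 0.707×0.3125 = 0.22094 in, L = 2×7.375 = 14.75 in. φR_n = 0.75 × 0.6 × 80 × 0.22094 × 14.75 = 117.3 kips.
Base metal shear (0.25 in plate): yield φR_n = 1.0×0.6×50×0.25×14.75 = 110.6 kips; rupture φR_n = 0.75×0.6×65×0.25×14.75 = 107.9 kips; take 107.9 kips (rupture).
Tension yield (gross): A_g = 5.125×0.25 = 1.2813 in². φR_n = 0.90 × 50 × 1.2813 = 57.7 kips.
Governing: min(117.3, 107.9, 57.7) = 57.7 kips → gross-section yield.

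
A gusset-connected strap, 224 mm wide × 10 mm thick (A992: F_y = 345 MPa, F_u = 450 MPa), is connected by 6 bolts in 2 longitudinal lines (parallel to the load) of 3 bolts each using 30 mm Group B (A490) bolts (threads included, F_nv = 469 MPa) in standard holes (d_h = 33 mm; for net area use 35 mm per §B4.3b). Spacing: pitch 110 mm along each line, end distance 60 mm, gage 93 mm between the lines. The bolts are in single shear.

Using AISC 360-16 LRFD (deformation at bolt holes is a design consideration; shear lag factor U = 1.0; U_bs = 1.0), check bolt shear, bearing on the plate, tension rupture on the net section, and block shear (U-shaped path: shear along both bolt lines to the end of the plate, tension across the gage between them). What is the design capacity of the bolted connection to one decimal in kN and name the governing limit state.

Bolt shear: A_b = π(30)²/4 = 706.86 mm². φR_n = 0.75 × 469 × 706.86 × 6 × 1 = 1491.8 kN.
Bearing (10 mm plate, F_u = 450 MPa): end bolts L_c = 60 − 33/2 = 43.5, R_n = min(1.2×43.5×10×450, 2.4×30×10×450) = 234.9 kN/bolt; interior L_c = 110 − 33 = 77, R_n = 324 kN/bolt. φR_n = 0.75 × (2×234.9 + 4×324) = 1324.4 kN.
Tension rupture (net): A_n = (224 − 2×35)×10 = 1540 mm² (U = 1.0, A_e = A_n). φR_n = 0.75 × 450 × 1540 = 519.8 kN.
Block shear: shear path 2×[60+2×110] = 2×280 mm, A_gv = 5600, A_nv = 2×(280 − 2.5×35)×10 = 3850 mm²; tension across gage: (93 − 1×35)×10 = 580 mm². R_n = min(0.6×450×3850, 0.6×345×5600) + 1.0×450×580 = min(1039.5, 1159.2) + 261 = 1300.5 kN. φR_n = 0.75 × 1300.5 = 975.4 kN.
Governing: min(1491.8, 1324.4, 519.8, 975.4) = 519.8 kN → net-section rupture.

519.8 kN (net-section rupture governs)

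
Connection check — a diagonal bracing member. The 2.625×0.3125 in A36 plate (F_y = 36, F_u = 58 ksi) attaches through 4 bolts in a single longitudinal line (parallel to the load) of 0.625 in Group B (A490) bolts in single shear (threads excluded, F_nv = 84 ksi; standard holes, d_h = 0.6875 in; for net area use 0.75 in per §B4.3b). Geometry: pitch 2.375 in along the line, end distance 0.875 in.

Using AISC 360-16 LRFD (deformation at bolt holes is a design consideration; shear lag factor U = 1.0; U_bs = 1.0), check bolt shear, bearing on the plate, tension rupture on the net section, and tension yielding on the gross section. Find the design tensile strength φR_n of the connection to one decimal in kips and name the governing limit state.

25.5 kips (net-section rupture governs)

Bolt shear: A_b = π(0.625)²/4 = 0.3068 in². φR_n = 0.75 × 84 × 0.3068 × 4 × 1 = 77.3 kips.
Bearing (0.3125 in plate, F_u = 58 ksi): end bolts L_c = 0.875 − 0.6875/2 = 0.53125, R_n = min(1.2×0.53125×0.3125×58, 2.4×0.625×0.3125×58) = 11.555 kips/bolt; interior L_c = 2.375 − 0.6875 = 1.6875, R_n = 27.188 kips/bolt. φR_n = 0.75 × (1×11.555 + 3×27.188) = 69.8 kips.
Tension rupture (net): A_n = (2.625 − 1×0.75)×0.3125 = 0.58594 in² (U = 1.0, A_e = A_n). φR_n = 0.75 × 58 × 0.58594 = 25.5 kips.
Tension yield (gross): A_g = 2.625×0.3125 = 0.82031 in². φR_n = 0.90 × 36 × 0.82031 = 26.6 kips.
Governing: min(77.3, 69.8, 25.5, 26.6) = 25.5 kips → net-section rupture.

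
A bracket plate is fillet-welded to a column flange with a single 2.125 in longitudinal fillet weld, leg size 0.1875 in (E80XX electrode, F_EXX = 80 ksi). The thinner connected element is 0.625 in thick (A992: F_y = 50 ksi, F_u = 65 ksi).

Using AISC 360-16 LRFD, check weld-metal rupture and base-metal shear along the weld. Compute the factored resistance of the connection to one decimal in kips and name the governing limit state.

Weld metal: throat = 0.707×0.1875 = 0.13256 in, L = 2.125 in. φR_n = 0.75 × 0.6 × 80 × 0.13256 × 2.125 = 10.1 kips.
Base metal shear (0.625 in plate): yield φR_n = 1.0×0.6×50×0.625×2.125 = 39.8 kips; rupture φR_n = 0.75×0.6×65×0.625×2.125 = 38.8 kips; take 38.8 kips (rupture).
Governing: min(10.1, 38.8) = 10.1 kips → weld metal.

10.1 kips (weld metal governs)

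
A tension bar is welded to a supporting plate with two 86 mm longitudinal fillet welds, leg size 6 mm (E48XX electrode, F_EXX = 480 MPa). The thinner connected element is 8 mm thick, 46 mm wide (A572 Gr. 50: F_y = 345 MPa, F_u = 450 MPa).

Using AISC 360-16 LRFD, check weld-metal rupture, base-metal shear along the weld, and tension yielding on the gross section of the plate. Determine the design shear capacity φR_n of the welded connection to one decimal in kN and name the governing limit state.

Weld metal: throat = 0.707×6 = 4.242 mm, L = 2×86 = 172 mm. φR_n = 0.75 × 0.6 × 480 × 4.242 × 172 = 157.6 kN.
Base metal shear (8 mm plate): yield φR_n = 1.0×0.6×345×8×172 = 284.8 kN; rupture φR_n = 0.75×0.6×450×8×172 = 278.6 kN; take 278.6 kN (rupture).
Tension yield (gross): A_g = 46×8 = 368 mm². φR_n = 0.90 × 345 × 368 = 114.3 kN.
Governing: min(157.6, 278.6, 114.3) = 114.3 kN → gross-section yield.

114.3 kN (gross-section yield governs)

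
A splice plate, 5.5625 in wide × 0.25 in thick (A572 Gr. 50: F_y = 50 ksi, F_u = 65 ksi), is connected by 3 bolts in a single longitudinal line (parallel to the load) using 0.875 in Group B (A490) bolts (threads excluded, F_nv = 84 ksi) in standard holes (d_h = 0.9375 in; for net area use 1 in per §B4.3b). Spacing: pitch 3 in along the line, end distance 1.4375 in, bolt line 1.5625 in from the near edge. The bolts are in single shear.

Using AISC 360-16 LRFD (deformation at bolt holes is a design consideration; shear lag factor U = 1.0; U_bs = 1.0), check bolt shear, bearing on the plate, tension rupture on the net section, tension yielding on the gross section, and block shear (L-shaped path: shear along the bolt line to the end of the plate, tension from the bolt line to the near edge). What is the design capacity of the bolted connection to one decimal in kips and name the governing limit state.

Bolt shear: A_b = π(0.875)²/4 = 0.60132 in². φR_n = 0.75 × 84 × 0.60132 × 3 × 1 = 113.6 kips.
Bearing (0.25 in plate, F_u = 65 ksi): end bolts L_c = 1.4375 − 0.9375/2 = 0.96875, R_n = min(1.2×0.96875×0.25×65, 2.4×0.875×0.25×65) = 18.891 kips/bolt; interior L_c = 3 − 0.9375 = 2.0625, R_n = 34.125 kips/bolt. φR_n = 0.75 × (1×18.891 + 2×34.125) = 65.4 kips.
Tension rupture (net): A_n = (5.5625 − 1×1)×0.25 = 1.1406 in² (U = 1.0, A_e = A_n). φR_n = 0.75 × 65 × 1.1406 = 55.6 kips.
Tension yield (gross): A_g = 5.5625×0.25 = 1.3906 in². φR_n = 0.90 × 50 × 1.3906 = 62.6 kips.
Block shear: shear path 1×[1.4375+2×3] = 1×7.4375 in, A_gv = 1.8594, A_nv = 1×(7.4375 − 2.5×1)×0.25 = 1.2344 in²; tension to near edge: (1.5625 − 0.5×1)×0.25 = 0.26563 in². R_n = min(0.6×65×1.2344, 0.6×50×1.8594) + 1.0×65×0.26563 = min(48.142, 55.782) + 17.266 = 65.408 kips. φR_n = 0.75 × 65.408 = 49.1 kips.
Governing: min(113.6, 65.4, 55.6, 62.6, 49.1) = 49.1 kips → block shear.

49.1 kips (block shear governs)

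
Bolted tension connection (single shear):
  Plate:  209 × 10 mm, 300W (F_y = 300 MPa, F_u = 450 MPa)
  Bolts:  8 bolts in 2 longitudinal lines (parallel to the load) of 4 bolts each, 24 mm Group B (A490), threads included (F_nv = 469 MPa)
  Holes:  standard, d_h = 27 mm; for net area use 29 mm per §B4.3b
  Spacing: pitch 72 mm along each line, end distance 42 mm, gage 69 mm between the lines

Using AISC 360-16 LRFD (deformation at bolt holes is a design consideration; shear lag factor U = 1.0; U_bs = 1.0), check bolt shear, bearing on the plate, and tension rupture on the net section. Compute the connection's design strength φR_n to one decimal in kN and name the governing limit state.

Bolt shear: A_b = π(24)²/4 = 452.39 mm². φR_n = 0.75 × 469 × 452.39 × 8 × 1 = 1273.0 kN.
Bearing (10 mm plate, F_u = 450 MPa): end bolts L_c = 42 − 27/2 = 28.5, R_n = min(1.2×28.5×10×450, 2.4×24×10×450) = 153.9 kN/bolt; interior L_c = 72 − 27 = 45, R_n = 243 kN/bolt. φR_n = 0.75 × (2×153.9 + 6×243) = 1324.4 kN.
Tension rupture (net): A_n = (209 − 2×29)×10 = 1510 mm² (U = 1.0, A_e = A_n). φR_n = 0.75 × 450 × 1510 = 509.6 kN.
Governing: min(1273.0, 1324.4, 509.6) = 509.6 kN → net-section rupture.

509.6 kN (net-section rupture governs)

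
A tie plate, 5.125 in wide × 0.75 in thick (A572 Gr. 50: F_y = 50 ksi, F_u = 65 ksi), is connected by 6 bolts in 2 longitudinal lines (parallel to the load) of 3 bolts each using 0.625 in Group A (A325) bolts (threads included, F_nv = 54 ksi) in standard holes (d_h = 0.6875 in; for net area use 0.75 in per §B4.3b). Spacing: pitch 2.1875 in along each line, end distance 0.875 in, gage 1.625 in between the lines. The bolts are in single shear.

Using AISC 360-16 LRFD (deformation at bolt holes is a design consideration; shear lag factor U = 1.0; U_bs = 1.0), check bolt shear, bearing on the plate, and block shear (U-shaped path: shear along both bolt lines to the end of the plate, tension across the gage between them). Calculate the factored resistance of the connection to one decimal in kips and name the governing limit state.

74.6 kips (bolt shear governs)

Bolt shear: A_b = π(0.625)²/4 = 0.3068 in². φR_n = 0.75 × 54 × 0.3068 × 6 × 1 = 74.6 kips.
Bearing (0.75 in plate, F_u = 65 ksi): end bolts L_c = 0.875 − 0.6875/2 = 0.53125, R_n = min(1.2×0.53125×0.75×65, 2.4×0.625×0.75×65) = 31.078 kips/bolt; interior L_c = 2.1875 − 0.6875 = 1.5, R_n = 73.125 kips/bolt. φR_n = 0.75 × (2×31.078 + 4×73.125) = 266.0 kips.
Block shear: shear path 2×[0.875+2×2.1875] = 2×5.25 in, A_gv = 7.875, A_nv = 2×(5.25 − 2.5×0.75)×0.75 = 5.0625 in²; tension across gage: (1.625 − 1×0.75)×0.75 = 0.65625 in². R_n = min(0.6×65×5.0625, 0.6×50×7.875) + 1.0×65×0.65625 = min(197.44, 236.25) + 42.656 = 240.1 kips. φR_n = 0.75 × 240.1 = 180.1 kips.
Governing: min(74.6, 266.0, 180.1) = 74.6 kips → bolt shear.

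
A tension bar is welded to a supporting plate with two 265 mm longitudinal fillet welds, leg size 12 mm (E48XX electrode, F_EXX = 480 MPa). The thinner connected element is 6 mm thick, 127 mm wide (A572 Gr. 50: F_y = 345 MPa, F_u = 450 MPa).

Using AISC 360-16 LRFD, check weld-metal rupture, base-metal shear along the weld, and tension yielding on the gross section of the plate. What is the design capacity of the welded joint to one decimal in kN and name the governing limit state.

Weld metal: throat = 0.707×12 = 8.484 mm, L = 2×265 = 530 mm. φR_n = 0.75 × 0.6 × 480 × 8.484 × 530 = 971.2 kN.
Base metal shear (6 mm plate): yield φR_n = 1.0×0.6×345×6×530 = 658.3 kN; rupture φR_n = 0.75×0.6×450×6×530 = 644.0 kN; take 644.0 kN (rupture).
Tension yield (gross): A_g = 127×6 = 762 mm². φR_n = 0.90 × 345 × 762 = 236.6 kN.
Governing: min(971.2, 644.0, 236.6) = 236.6 kN → gross-section yield.

236.6 kN (gross-section yield governs)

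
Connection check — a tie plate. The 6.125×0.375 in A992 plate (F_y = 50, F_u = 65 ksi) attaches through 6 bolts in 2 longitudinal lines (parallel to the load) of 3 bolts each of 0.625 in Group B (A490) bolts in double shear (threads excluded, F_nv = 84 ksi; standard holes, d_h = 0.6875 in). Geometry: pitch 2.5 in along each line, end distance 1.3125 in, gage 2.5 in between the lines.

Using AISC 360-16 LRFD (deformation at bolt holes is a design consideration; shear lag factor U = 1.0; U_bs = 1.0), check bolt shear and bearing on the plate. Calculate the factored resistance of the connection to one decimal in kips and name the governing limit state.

152.2 kips (bearing governs)

Bolt shear: A_b = π(0.625)²/4 = 0.3068 in². φR_n = 0.75 × 84 × 0.3068 × 6 × 2 = 231.9 kips.
Bearing (0.375 in plate, F_u = 65 ksi): end bolts L_c = 1.3125 − 0.6875/2 = 0.96875, R_n = min(1.2×0.96875×0.375×65, 2.4×0.625×0.375×65) = 28.336 kips/bolt; interior L_c = 2.5 − 0.6875 = 1.8125, R_n = 36.563 kips/bolt. φR_n = 0.75 × (2×28.336 + 4×36.563) = 152.2 kips.
Governing: min(231.9, 152.2) = 152.2 kips → bearing.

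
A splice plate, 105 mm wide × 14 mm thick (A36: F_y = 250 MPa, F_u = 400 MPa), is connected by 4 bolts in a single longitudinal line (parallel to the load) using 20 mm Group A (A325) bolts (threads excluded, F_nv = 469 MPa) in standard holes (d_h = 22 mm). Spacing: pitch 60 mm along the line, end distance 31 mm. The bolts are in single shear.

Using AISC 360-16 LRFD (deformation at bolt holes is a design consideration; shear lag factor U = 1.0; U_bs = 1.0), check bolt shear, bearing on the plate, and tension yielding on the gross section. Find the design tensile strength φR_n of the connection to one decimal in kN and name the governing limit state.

Bolt shear: A_b = π(20)²/4 = 314.16 mm². φR_n = 0.75 × 469 × 314.16 × 4 × 1 = 442.0 kN.
Bearing (14 mm plate, F_u = 400 MPa): end bolts L_c = 31 − 22/2 = 20, R_n = min(1.2×20×14×400, 2.4×20×14×400) = 134.4 kN/bolt; interior L_c = 60 − 22 = 38, R_n = 255.36 kN/bolt. φR_n = 0.75 × (1×134.4 + 3×255.36) = 675.4 kN.
Tension yield (gross): A_g = 105×14 = 1470 mm². φR_n = 0.90 × 250 × 1470 = 330.8 kN.
Governing: min(442.0, 675.4, 330.8) = 330.8 kN → gross-section yield.

330.8 kN (gross-section yield governs)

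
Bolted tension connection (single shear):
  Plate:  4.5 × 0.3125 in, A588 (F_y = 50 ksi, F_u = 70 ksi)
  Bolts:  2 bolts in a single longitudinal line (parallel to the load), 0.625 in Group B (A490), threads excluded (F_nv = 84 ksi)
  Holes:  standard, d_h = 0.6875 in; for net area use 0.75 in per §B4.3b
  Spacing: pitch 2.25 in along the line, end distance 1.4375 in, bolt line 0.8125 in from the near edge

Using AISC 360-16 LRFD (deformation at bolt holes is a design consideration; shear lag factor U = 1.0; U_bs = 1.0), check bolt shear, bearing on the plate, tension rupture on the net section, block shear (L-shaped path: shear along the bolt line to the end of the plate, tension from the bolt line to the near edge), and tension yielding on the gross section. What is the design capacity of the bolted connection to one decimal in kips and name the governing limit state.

Bolt shear: A_b = π(0.625)²/4 = 0.3068 in². φR_n = 0.75 × 84 × 0.3068 × 2 × 1 = 38.7 kips.
Bearing (0.3125 in plate, F_u = 70 ksi): end bolts L_c = 1.4375 − 0.6875/2 = 1.09375, R_n = min(1.2×1.09375×0.3125×70, 2.4×0.625×0.3125×70) = 28.711 kips/bolt; interior L_c = 2.25 − 0.6875 = 1.5625, R_n = 32.813 kips/bolt. φR_n = 0.75 × (1×28.711 + 1×32.813) = 46.1 kips.
Tension rupture (net): A_n = (4.5 − 1×0.75)×0.3125 = 1.1719 in² (U = 1.0, A_e = A_n). φR_n = 0.75 × 70 × 1.1719 = 61.5 kips.
Block shear: shear path 1×[1.4375+1×2.25] = 1×3.6875 in, A_gv = 1.1523, A_nv = 1×(3.6875 − 1.5×0.75)×0.3125 = 0.80078 in²; tension to near edge: (0.8125 − 0.5×0.75)×0.3125 = 0.13672 in². R_n = min(0.6×70×0.80078, 0.6×50×1.1523) + 1.0×70×0.13672 = min(33.633, 34.569) + 9.5704 = 43.203 kips. φR_n = 0.75 × 43.203 = 32.4 kips.
Tension yield (gross): A_g = 4.5×0.3125 = 1.4063 in². φR_n = 0.90 × 50 × 1.4063 = 63.3 kips.
Governing: min(38.7, 46.1, 61.5, 32.4, 63.3) = 32.4 kips → block shear.

32.4 kips (block shear governs)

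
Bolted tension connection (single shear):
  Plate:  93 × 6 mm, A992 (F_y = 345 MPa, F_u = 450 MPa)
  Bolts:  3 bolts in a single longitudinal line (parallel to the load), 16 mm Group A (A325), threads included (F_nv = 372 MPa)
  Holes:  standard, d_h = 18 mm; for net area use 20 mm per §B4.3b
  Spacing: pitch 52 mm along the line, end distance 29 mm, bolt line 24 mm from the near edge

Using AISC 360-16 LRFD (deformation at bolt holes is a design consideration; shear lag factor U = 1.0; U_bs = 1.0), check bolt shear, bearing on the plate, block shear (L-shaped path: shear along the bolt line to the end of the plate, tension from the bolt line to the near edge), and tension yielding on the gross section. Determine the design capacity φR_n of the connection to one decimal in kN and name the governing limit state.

129.2 kN (block shear governs)

Bolt shear: A_b = π(16)²/4 = 201.06 mm². φR_n = 0.75 × 372 × 201.06 × 3 × 1 = 168.3 kN.
Bearing (6 mm plate, F_u = 450 MPa): end bolts L_c = 29 − 18/2 = 20, R_n = min(1.2×20×6×450, 2.4×16×6×450) = 64.8 kN/bolt; interior L_c = 52 − 18 = 34, R_n = 103.68 kN/bolt. φR_n = 0.75 × (1×64.8 + 2×103.68) = 204.1 kN.
Block shear: shear path 1×[29+2×52] = 1×133 mm, A_gv = 798, A_nv = 1×(133 − 2.5×20)×6 = 498 mm²; tension to near edge: (24 − 0.5×20)×6 = 84 mm². R_n = min(0.6×450×498, 0.6×345×798) + 1.0×450×84 = min(134.46, 165.19) + 37.8 = 172.26 kN. φR_n = 0.75 × 172.26 = 129.2 kN.
Tension yield (gross): A_g = 93×6 = 558 mm². φR_n = 0.90 × 345 × 558 = 173.3 kN.
Governing: min(168.3, 204.1, 129.2, 173.3) = 129.2 kN → block shear.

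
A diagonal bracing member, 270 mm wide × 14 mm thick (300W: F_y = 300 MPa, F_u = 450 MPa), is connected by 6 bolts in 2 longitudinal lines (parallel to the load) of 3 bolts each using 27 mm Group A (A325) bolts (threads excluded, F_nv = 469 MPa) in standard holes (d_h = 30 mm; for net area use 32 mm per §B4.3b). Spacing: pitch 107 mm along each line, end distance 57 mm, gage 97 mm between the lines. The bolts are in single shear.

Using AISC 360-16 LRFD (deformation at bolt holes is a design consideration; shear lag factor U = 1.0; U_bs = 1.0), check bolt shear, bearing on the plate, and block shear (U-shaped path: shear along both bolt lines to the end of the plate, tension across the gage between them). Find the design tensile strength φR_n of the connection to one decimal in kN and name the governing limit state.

Bolt shear: A_b = π(27)²/4 = 572.56 mm². φR_n = 0.75 × 469 × 572.56 × 6 × 1 = 1208.4 kN.
Bearing (14 mm plate, F_u = 450 MPa): end bolts L_c = 57 − 30/2 = 42, R_n = min(1.2×42×14×450, 2.4×27×14×450) = 317.52 kN/bolt; interior L_c = 107 − 30 = 77, R_n = 408.24 kN/bolt. φR_n = 0.75 × (2×317.52 + 4×408.24) = 1701.0 kN.
Block shear: shear path 2×[57+2×107] = 2×271 mm, A_gv = 7588, A_nv = 2×(271 − 2.5×32)×14 = 5348 mm²; tension across gage: (97 − 1×32)×14 = 910 mm². R_n = min(0.6×450×5348, 0.6×300×7588) + 1.0×450×910 = min(1444, 1365.8) + 409.5 = 1775.3 kN. φR_n = 0.75 × 1775.3 = 1331.5 kN.
Governing: min(1208.4, 1701.0, 1331.5) = 1208.4 kN → bolt shear.

1208.4 kN (bolt shear governs)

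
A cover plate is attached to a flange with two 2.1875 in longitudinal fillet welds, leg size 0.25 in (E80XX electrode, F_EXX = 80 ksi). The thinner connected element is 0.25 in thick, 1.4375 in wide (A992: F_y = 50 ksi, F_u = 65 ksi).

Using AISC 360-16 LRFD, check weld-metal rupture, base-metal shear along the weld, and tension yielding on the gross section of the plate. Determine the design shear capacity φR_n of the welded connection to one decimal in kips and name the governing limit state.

Weld metal: throat = 0.707×0.25 = 0.17675 in, L = 2×2.1875 = 4.375 in. φR_n = 0.75 × 0.6 × 80 × 0.17675 × 4.375 = 27.8 kips.
Base metal shear (0.25 in plate): yield φR_n = 1.0×0.6×50×0.25×4.375 = 32.8 kips; rupture φR_n = 0.75×0.6×65×0.25×4.375 = 32.0 kips; take 32.0 kips (rupture).
Tension yield (gross): A_g = 1.4375×0.25 = 0.35938 in². φR_n = 0.90 × 50 × 0.35938 = 16.2 kips.
Governing: min(27.8, 32.0, 16.2) = 16.2 kips → gross-section yield.

16.2 kips (gross-section yield governs)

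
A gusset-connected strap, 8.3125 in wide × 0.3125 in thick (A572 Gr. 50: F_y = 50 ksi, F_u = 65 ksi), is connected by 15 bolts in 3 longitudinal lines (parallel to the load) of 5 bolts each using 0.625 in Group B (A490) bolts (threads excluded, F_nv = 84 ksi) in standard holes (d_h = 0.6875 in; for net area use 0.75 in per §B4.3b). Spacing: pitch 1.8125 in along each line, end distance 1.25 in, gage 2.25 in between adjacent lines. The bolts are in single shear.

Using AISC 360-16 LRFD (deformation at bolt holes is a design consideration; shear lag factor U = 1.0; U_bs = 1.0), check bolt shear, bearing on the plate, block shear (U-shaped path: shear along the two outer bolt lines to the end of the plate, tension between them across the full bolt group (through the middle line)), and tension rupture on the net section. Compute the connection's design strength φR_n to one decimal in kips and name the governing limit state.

Bolt shear: A_b = π(0.625)²/4 = 0.3068 in². φR_n = 0.75 × 84 × 0.3068 × 15 × 1 = 289.9 kips.
Bearing (0.3125 in plate, F_u = 65 ksi): end bolts L_c = 1.25 − 0.6875/2 = 0.90625, R_n = min(1.2×0.90625×0.3125×65, 2.4×0.625×0.3125×65) = 22.09 kips/bolt; interior L_c = 1.8125 − 0.6875 = 1.125, R_n = 27.422 kips/bolt. φR_n = 0.75 × (3×22.09 + 12×27.422) = 296.5 kips.
Block shear: shear path 2×[1.25+4×1.8125] = 2×8.5 in, A_gv = 5.3125, A_nv = 2×(8.5 − 4.5×0.75)×0.3125 = 3.2031 in²; tension across gage: (4.5 − 2×0.75)×0.3125 = 0.9375 in². R_n = min(0.6×65×3.2031, 0.6×50×5.3125) + 1.0×65×0.9375 = min(124.92, 159.38) + 60.938 = 185.86 kips. φR_n = 0.75 × 185.86 = 139.4 kips.
Tension rupture (net): A_n = (8.3125 − 3×0.75)×0.3125 = 1.8945 in² (U = 1.0, A_e = A_n). φR_n = 0.75 × 65 × 1.8945 = 92.4 kips.
Governing: min(289.9, 296.5, 139.4, 92.4) = 92.4 kips → net-section rupture.

92.4 kips (net-section rupture governs)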